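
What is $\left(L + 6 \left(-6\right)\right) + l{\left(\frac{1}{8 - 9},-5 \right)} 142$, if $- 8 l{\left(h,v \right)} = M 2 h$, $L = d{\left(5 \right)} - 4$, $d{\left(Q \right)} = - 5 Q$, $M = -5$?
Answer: $- \frac{485}{2} \approx -242.5$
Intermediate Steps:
$L = -29$ ($L = \left(-5\right) 5 - 4 = -25 - 4 = -29$)
$l{\left(h,v \right)} = \frac{5 h}{4}$ ($l{\left(h,v \right)} = - \frac{\left(-5\right) 2 h}{8} = - \frac{\left(-10\right) h}{8} = \frac{5 h}{4}$)
$\left(L + 6 \left(-6\right)\right) + l{\left(\frac{1}{8 - 9},-5 \right)} 142 = \left(-29 + 6 \left(-6\right)\right) + \frac{5}{4 \left(8 - 9\right)} 142 = \left(-29 - 36\right) + \frac{5}{4 \left(-1\right)} 142 = -65 + \frac{5}{4} \left(-1\right) 142 = -65 - \frac{355}{2} = - \frac{485}{2}$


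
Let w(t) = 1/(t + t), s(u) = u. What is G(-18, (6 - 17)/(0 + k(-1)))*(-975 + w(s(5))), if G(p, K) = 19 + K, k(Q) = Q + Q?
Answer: -477701/20 ≈ -23885.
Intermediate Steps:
k(Q) = 2*Q
w(t) = 1/(2*t)
G(-18, (6 - 17)/(0 + k(-1)))*(-975 + w(s(5))) = (19 + (6 - 17)/(0 + 2*(-1)))*(-975 + (½)/5) = (19 - 11/(0 - 2))*(-975 + (½)*(⅕)) = (19 - 11/(-2))*(-975 + ⅒) = (19 - 11*(-½))*(-9749/10) = (19 + 11/2)*(-9749/10) = (49/2)*(-9749/10) = -477701/20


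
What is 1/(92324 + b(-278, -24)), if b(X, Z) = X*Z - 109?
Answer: 1/98887 ≈ 1.0113e-5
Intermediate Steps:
b(X, Z) = -109 + X*Z
1/(92324 + b(-278, -24)) = 1/(92324 + (-109 - 278*(-24))) = 1/(92324 + (-109 + 6672)) = 1/(92324 + 6563) = 1/98887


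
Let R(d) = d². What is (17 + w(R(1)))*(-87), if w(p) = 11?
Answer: -2436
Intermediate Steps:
(17 + w(R(1)))*(-87) = (17 + 11)*(-87) = 28*(-87) = -2436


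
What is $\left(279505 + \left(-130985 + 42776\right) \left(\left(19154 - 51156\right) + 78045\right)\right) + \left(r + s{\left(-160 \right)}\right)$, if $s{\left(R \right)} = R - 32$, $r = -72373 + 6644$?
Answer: $-4061193403$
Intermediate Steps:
$r = -65729$
$s{\left(R \right)} = -32 + R$
$\left(279505 + \left(-130985 + 42776\right) \left(\left(19154 - 51156\right) + 78045\right)\right) + \left(r + s{\left(-160 \right)}\right) = \left(279505 + \left(-130985 + 42776\right) \left(\left(19154 - 51156\right) + 78045\right)\right) - 65921 = \left(279505 - 88209 \left(\left(19154 - 51156\right) + 78045\right)\right) - 65921 = \left(279505 - 88209 \left(-32002 + 78045\right)\right) - 65921 = \left(279505 - 4061406987\right) - 65921 = -4061127482 - 65921 = -4061193403$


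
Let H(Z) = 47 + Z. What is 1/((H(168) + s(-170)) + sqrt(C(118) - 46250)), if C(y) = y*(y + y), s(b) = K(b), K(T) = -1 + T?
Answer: 22/10169 - I*sqrt(18402)/20338 ≈ 0.0021634 - 0.00667*I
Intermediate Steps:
s(b) = -1 + b
C(y) = 2*y**2 (C(y) = y*(2*y) = 2*y**2)
1/((H(168) + s(-170)) + sqrt(C(118) - 46250)) = 1/(((47 + 168) + (-1 - 170)) + sqrt(2*118**2 - 46250)) = 1/((215 - 171) + sqrt(2*13924 - 46250)) = 1/(44 + sqrt(27848 - 46250)) = 1/(44 + sqrt(-18402)) = 1/(44 + I*sqrt(18402))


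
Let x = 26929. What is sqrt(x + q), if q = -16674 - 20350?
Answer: I*sqrt(10095) ≈ 100.47*I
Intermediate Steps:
q = -37024
sqrt(x + q) = sqrt(26929 - 37024) = sqrt(-10095) = I*sqrt(10095)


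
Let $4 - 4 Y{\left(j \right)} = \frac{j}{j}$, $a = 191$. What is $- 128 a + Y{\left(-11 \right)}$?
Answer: $- \frac{97789}{4} \approx -24447.0$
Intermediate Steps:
$Y{\left(j \right)} = \frac{3}{4}$ ($Y{\left(j \right)} = 1 - \frac{j \frac{1}{j}}{4} = 1 - \frac{1}{4} = \frac{3}{4}$)
$- 128 a + Y{\left(-11 \right)} = \left(-128\right) 191 + \frac{3}{4} = -24448 + \frac{3}{4} = - \frac{97789}{4}$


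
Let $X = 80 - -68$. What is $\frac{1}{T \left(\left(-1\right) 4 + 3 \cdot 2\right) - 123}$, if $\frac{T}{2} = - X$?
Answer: $- \frac{1}{715} \approx -0.0013986$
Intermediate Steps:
$X = 148$ ($X = 80 + 68 = 148$)
$T = -296$ ($T = 2 \left(\left(-1\right) 148\right) = 2 \left(-148\right) = -296$)
$\frac{1}{T \left(\left(-1\right) 4 + 3 \cdot 2\right) - 123} = \frac{1}{- 296 \left(\left(-1\right) 4 + 3 \cdot 2\right) - 123} = \frac{1}{- 296 \left(-4 + 6\right) - 123} = \frac{1}{\left(-296\right) 2 - 123} = \frac{1}{-592 - 123} = \frac{1}{-715} = - \frac{1}{715}$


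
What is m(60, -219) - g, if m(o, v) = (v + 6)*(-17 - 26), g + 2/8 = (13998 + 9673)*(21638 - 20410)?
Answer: -116235315/4 ≈ -2.9059e+7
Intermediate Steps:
g = 116271951/4 (g = -¼ + (13998 + 9673)*(21638 - 20410) = -¼ + 23671*1228 = -¼ + 29067988 = 116271951/4 ≈ 2.9068e+7)
m(o, v) = -258 - 43*v (m(o, v) = (6 + v)*(-43) = -258 - 43*v)
m(60, -219) - g = (-258 - 43*(-219)) - 1*116271951/4 = (-258 + 9417) - 116271951/4 = 9159 - 116271951/4 = -116235315/4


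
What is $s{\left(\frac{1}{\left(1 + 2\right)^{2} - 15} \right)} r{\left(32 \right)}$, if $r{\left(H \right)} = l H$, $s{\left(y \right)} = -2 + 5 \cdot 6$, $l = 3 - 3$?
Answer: $0$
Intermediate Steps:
$l = 0$ ($l = 3 - 3 = 0$)
$s{\left(y \right)} = 28$ ($s{\left(y \right)} = -2 + 30 = 28$)
$r{\left(H \right)} = 0$ ($r{\left(H \right)} = 0 H = 0$)
$s{\left(\frac{1}{\left(1 + 2\right)^{2} - 15} \right)} r{\left(32 \right)} = 28 \cdot 0 = 0$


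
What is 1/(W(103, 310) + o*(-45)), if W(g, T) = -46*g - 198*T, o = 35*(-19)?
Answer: -1/36193 ≈ -2.7630e-5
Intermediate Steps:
o = -665
W(g, T) = -198*T - 46*g
1/(W(103, 310) + o*(-45)) = 1/((-198*310 - 46*103) - 665*(-45)) = 1/((-61380 - 4738) + 29925) = 1/(-66118 + 29925) = 1/(-36193) = -1/36193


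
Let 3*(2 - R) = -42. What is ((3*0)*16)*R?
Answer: 0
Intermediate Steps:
R = 16 (R = 2 - ⅓*(-42) = 2 + 14 = 16)
((3*0)*16)*R = ((3*0)*16)*16 = (0*16)*16 = 0*16 = 0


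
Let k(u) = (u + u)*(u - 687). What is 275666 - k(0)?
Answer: 275666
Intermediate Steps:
k(u) = 2*u*(-687 + u) (k(u) = (2*u)*(-687 + u) = 2*u*(-687 + u))
275666 - k(0) = 275666 - 2*0*(-687 + 0) = 275666 - 2*0*(-687) = 275666 - 1*0 = 275666 + 0 = 275666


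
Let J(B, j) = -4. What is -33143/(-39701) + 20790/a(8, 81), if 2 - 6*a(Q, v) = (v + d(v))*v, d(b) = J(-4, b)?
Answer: -32728663/1707143 ≈ -19.172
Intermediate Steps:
d(b) = -4
a(Q, v) = ⅓ - v*(-4 + v)/6 (a(Q, v) = ⅓ - (v - 4)*v/6 = ⅓ - (-4 + v)*v/6 = ⅓ - v*(-4 + v)/6)
-33143/(-39701) + 20790/a(8, 81) = -33143/(-39701) + 20790/(⅓ - ⅙*81² + (⅔)*81) = -33143*(-1/39701) + 20790/(⅓ - ⅙*6561 + 54) = 33143/39701 + 20790/(⅓ - 2187/2 + 54) = 33143/39701 + 20790/(-6235/6) = 33143/39701 + 20790*(-6/6235) = 33143/39701 - 24948/1247 = -32728663/1707143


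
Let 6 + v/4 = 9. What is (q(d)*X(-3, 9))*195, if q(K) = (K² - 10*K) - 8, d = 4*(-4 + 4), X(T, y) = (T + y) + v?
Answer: -28080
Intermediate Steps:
v = 12 (v = -24 + 4*9 = -24 + 36 = 12)
X(T, y) = 12 + T + y (X(T, y) = (T + y) + 12 = 12 + T + y)
d = 0 (d = 4*0 = 0)
q(K) = -8 + K² - 10*K
(q(d)*X(-3, 9))*195 = ((-8 + 0² - 10*0)*(12 - 3 + 9))*195 = ((-8 + 0 + 0)*18)*195 = -8*18*195 = -144*195 = -28080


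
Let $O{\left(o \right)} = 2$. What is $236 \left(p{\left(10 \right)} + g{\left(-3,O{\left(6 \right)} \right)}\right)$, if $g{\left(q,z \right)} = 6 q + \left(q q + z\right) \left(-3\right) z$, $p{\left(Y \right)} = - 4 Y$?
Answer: $-29264$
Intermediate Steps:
$g{\left(q,z \right)} = 6 q + z \left(- 3 z - 3 q^{2}\right)$ ($g{\left(q,z \right)} = 6 q + \left(q^{2} + z\right) \left(-3\right) z = 6 q + \left(z + q^{2}\right) \left(-3\right) z = 6 q + \left(- 3 z - 3 q^{2}\right) z = 6 q + z \left(- 3 z - 3 q^{2}\right)$)
$236 \left(p{\left(10 \right)} + g{\left(-3,O{\left(6 \right)} \right)}\right) = 236 \left(\left(-4\right) 10 - \left(18 + 12 + 54\right)\right) = 236 \left(-40 - \left(30 + 54\right)\right) = 236 \left(-40 - 84\right) = 236 \left(-124\right) = -29264$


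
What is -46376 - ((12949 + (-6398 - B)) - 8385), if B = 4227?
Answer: -40315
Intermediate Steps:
-46376 - ((12949 + (-6398 - B)) - 8385) = -46376 - ((12949 + (-6398 - 1*4227)) - 8385) = -46376 - ((12949 + (-6398 - 4227)) - 8385) = -46376 - ((12949 - 10625) - 8385) = -46376 - (2324 - 8385) = -46376 - 1*(-6061) = -46376 + 6061 = -40315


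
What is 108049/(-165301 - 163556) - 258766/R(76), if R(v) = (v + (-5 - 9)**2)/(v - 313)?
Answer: 10083981045083/44724552 ≈ 2.2547e+5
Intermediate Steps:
R(v) = (196 + v)/(-313 + v) (R(v) = (v + (-14)**2)/(-313 + v) = (v + 196)/(-313 + v) = (196 + v)/(-313 + v))
108049/(-165301 - 163556) - 258766/R(76) = 108049/(-165301 - 163556) - 258766*(-313 + 76)/(196 + 76) = 108049/(-328857) - 258766/(272/(-237)) = 108049*(-1/328857) - 258766/((-1/237*272)) = -108049/328857 - 258766/(-272/237) = -108049/328857 - 258766*(-237/272) = -108049/328857 + 30663771/136 = 10083981045083/44724552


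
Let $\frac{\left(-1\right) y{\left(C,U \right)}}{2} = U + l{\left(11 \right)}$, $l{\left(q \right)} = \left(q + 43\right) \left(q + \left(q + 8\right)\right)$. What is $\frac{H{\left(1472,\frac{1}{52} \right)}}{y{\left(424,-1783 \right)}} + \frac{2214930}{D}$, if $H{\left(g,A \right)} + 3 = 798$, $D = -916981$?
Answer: $\frac{6932715}{298935806} \approx 0.023191$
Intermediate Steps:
$H{\left(g,A \right)} = 795$ ($H{\left(g,A \right)} = -3 + 798 = 795$)
$l{\left(q \right)} = \left(8 + 2 q\right) \left(43 + q\right)$ ($l{\left(q \right)} = \left(43 + q\right) \left(q + \left(8 + q\right)\right) = \left(43 + q\right) \left(8 + 2 q\right) = \left(8 + 2 q\right) \left(43 + q\right)$)
$y{\left(C,U \right)} = -3240 - 2 U$ ($y{\left(C,U \right)} = - 2 \left(U + \left(344 + 2 \cdot 11^{2} + 94 \cdot 11\right)\right) = - 2 \left(U + \left(344 + 2 \cdot 121 + 1034\right)\right) = - 2 \left(U + \left(344 + 242 + 1034\right)\right) = - 2 \left(U + 1620\right) = - 2 \left(1620 + U\right) = -3240 - 2 U$)
$\frac{H{\left(1472,\frac{1}{52} \right)}}{y{\left(424,-1783 \right)}} + \frac{2214930}{D} = \frac{795}{-3240 - -3566} + \frac{2214930}{-916981} = \frac{795}{-3240 + 3566} + 2214930 \left(- \frac{1}{916981}\right) = \frac{795}{326} - \frac{2214930}{916981} = \frac{6932715}{298935806}$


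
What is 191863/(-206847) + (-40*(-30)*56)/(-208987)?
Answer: -53996991181/43228333989 ≈ -1.2491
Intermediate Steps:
191863/(-206847) + (-40*(-30)*56)/(-208987) = 191863*(-1/206847) + (1200*56)*(-1/208987) = -191863/206847 + 67200*(-1/208987) = -191863/206847 - 67200/208987 = -53996991181/43228333989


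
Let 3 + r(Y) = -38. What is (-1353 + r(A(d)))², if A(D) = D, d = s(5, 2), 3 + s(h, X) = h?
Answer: 1943236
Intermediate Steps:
s(h, X) = -3 + h
d = 2 (d = -3 + 5 = 2)
r(Y) = -41 (r(Y) = -3 - 38 = -41)
(-1353 + r(A(d)))² = (-1353 - 41)² = (-1394)² = 1943236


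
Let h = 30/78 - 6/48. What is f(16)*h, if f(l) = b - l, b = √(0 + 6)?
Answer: -54/13 + 27*√6/104 ≈ -3.5179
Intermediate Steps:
b = √6 ≈ 2.4495
f(l) = √6 - l
h = 27/104 (h = 30*(1/78) - 6*1/48 = 5/13 - ⅛ = 27/104 ≈ 0.25962)
f(16)*h = (√6 - 1*16)*(27/104) = (√6 - 16)*(27/104) = (-16 + √6)*(27/104) = -54/13 + 27*√6/104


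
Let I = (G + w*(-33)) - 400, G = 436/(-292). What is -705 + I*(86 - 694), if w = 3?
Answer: 22162423/73 ≈ 3.0360e+5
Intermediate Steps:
G = -109/73 (G = 436*(-1/292) = -109/73 ≈ -1.4932)
I = -36536/73 (I = (-109/73 + 3*(-33)) - 400 = (-109/73 - 99) - 400 = -7336/73 - 400 = -36536/73 ≈ -500.49)
-705 + I*(86 - 694) = -705 - 36536*(86 - 694)/73 = -705 - 36536/73*(-608) = -705 + 22213888/73 = 22162423/73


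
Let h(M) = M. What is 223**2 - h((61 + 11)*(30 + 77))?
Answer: 42025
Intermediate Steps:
223**2 - h((61 + 11)*(30 + 77)) = 223**2 - (61 + 11)*(30 + 77) = 49729 - 72*107 = 49729 - 1*7704 = 49729 - 7704 = 42025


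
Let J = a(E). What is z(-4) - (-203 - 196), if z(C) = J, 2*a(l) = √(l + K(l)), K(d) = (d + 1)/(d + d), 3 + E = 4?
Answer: 399 + √2/2 ≈ 399.71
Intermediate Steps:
E = 1 (E = -3 + 4 = 1)
K(d) = (1 + d)/(2*d) (K(d) = (1 + d)/((2*d)) = (1 + d)*(1/(2*d)) = (1 + d)/(2*d))
a(l) = √(l + (1 + l)/(2*l))/2
J = √2/2 (J = √(2 + 2/1 + 4*1)/4 = √(2 + 2*1 + 4)/4 = √(2 + 2 + 4)/4 = √8/4 = (2*√2)/4 = √2/2 ≈ 0.70711)
z(C) = √2/2
z(-4) - (-203 - 196) = √2/2 - (-203 - 196) = √2/2 - 1*(-399) = √2/2 + 399 = 399 + √2/2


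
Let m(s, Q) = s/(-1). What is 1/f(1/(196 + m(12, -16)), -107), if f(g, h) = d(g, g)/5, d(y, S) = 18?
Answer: 5/18 ≈ 0.27778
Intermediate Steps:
m(s, Q) = -s (m(s, Q) = s*(-1) = -s)
f(g, h) = 18/5
1/f(1/(196 + m(12, -16)), -107) = 1/(18/5) = 5/18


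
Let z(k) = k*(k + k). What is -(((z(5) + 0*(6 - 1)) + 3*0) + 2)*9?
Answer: -468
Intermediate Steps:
z(k) = 2*k**2 (z(k) = k*(2*k) = 2*k**2)
-(((z(5) + 0*(6 - 1)) + 3*0) + 2)*9 = -(((2*5**2 + 0*(6 - 1)) + 3*0) + 2)*9 = -(((2*25 + 0*5) + 0) + 2)*9 = -(((50 + 0) + 0) + 2)*9 = -((50 + 0) + 2)*9 = -(50 + 2)*9 = -52*9 = -1*468 = -468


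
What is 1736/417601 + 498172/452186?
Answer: 3368098714/3045698803 ≈ 1.1059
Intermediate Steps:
1736/417601 + 498172/452186 = 1736*(1/417601) + 498172*(1/452186) = 56/13471 + 249086/226093 = 3368098714/3045698803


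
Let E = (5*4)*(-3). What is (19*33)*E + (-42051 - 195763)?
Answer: -275434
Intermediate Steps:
E = -60 (E = 20*(-3) = -60)
(19*33)*E + (-42051 - 195763) = (19*33)*(-60) + (-42051 - 195763) = 627*(-60) - 237814 = -37620 - 237814 = -275434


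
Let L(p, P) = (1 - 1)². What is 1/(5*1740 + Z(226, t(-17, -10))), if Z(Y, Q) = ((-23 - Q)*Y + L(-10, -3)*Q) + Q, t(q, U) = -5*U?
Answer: -1/7748 ≈ -0.00012907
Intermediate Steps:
L(p, P) = 0 (L(p, P) = 0² = 0)
Z(Y, Q) = Q + Y*(-23 - Q) (Z(Y, Q) = ((-23 - Q)*Y + 0*Q) + Q = (Y*(-23 - Q) + 0) + Q = Y*(-23 - Q) + Q = Q + Y*(-23 - Q))
1/(5*1740 + Z(226, t(-17, -10))) = 1/(5*1740 + (-5*(-10) - 23*226 - 1*(-5*(-10))*226)) = 1/(8700 + (50 - 5198 - 1*50*226)) = 1/(8700 + (50 - 5198 - 11300)) = 1/(8700 - 16448) = 1/(-7748) = -1/7748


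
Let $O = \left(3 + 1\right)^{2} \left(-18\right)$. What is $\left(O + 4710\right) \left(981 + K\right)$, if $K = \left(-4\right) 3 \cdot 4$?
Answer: $4125726$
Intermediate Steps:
$O = -288$ ($O = 4^{2} \left(-18\right) = 16 \left(-18\right) = -288$)
$K = -48$ ($K = \left(-12\right) 4 = -48$)
$\left(O + 4710\right) \left(981 + K\right) = \left(-288 + 4710\right) \left(981 - 48\right) = 4422 \cdot 933 = 4125726$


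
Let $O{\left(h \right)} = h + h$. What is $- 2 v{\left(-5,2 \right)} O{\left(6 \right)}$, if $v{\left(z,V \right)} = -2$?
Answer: $48$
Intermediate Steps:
$O{\left(h \right)} = 2 h$
$- 2 v{\left(-5,2 \right)} O{\left(6 \right)} = \left(-2\right) \left(-2\right) 2 \cdot 6 = 4 \cdot 12 = 48$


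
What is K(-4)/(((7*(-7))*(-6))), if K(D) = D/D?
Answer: 1/294 ≈ 0.0034014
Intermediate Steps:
K(D) = 1
K(-4)/(((7*(-7))*(-6))) = 1/((7*(-7))*(-6)) = 1/(-49*(-6)) = 1/294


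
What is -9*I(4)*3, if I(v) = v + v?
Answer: -216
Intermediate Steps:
I(v) = 2*v
-9*I(4)*3 = -18*4*3 = -9*8*3 = -72*3 = -216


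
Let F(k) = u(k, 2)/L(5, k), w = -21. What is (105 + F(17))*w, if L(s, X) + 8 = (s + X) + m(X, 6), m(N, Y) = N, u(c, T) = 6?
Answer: -68481/31 ≈ -2209.1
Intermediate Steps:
L(s, X) = -8 + s + 2*X (L(s, X) = -8 + ((s + X) + X) = -8 + ((X + s) + X) = -8 + (s + 2*X) = -8 + s + 2*X)
F(k) = 6/(-3 + 2*k) (F(k) = 6/(-8 + 5 + 2*k) = 6/(-3 + 2*k))
(105 + F(17))*w = (105 + 6/(-3 + 2*17))*(-21) = (105 + 6/(-3 + 34))*(-21) = (105 + 6/31)*(-21) = (3261/31)*(-21) = -68481/31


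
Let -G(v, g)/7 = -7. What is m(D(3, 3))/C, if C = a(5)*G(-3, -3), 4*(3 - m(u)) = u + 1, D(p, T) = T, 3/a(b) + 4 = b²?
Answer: 2/7 ≈ 0.28571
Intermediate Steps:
a(b) = 3/(-4 + b²)
G(v, g) = 49 (G(v, g) = -7*(-7) = 49)
m(u) = 11/4 - u/4 (m(u) = 3 - (u + 1)/4 = 3 - (1 + u)/4 = 3 + (-¼ - u/4) = 11/4 - u/4)
C = 7 (C = (3/(-4 + 5²))*49 = (3/(-4 + 25))*49 = (3/21)*49 = (3*(1/21))*49 = (⅐)*49 = 7)
m(D(3, 3))/C = (11/4 - ¼*3)/7 = (11/4 - ¾)*(⅐) = 2*(⅐) = 2/7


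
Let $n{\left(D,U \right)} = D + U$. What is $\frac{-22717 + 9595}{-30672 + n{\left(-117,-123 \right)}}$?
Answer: $\frac{2187}{5152} \approx 0.4245$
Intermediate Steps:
$\frac{-22717 + 9595}{-30672 + n{\left(-117,-123 \right)}} = \frac{-22717 + 9595}{-30672 - 240} = - \frac{13122}{-30672 - 240} = - \frac{13122}{-30912} = \left(-13122\right) \left(- \frac{1}{30912}\right) = \frac{2187}{5152}$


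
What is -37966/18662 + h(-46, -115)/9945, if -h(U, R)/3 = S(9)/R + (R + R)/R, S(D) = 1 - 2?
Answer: -2412983212/1185736825 ≈ -2.0350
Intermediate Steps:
S(D) = -1
h(U, R) = -6 + 3/R (h(U, R) = -3*(-1/R + (R + R)/R) = -3*(-1/R + (2*R)/R) = -3*(-1/R + 2) = -3*(2 - 1/R) = -6 + 3/R)
-37966/18662 + h(-46, -115)/9945 = -37966/18662 + (-6 + 3/(-115))/9945 = -37966*1/18662 + (-6 + 3*(-1/115))*(1/9945) = -18983/9331 + (-6 - 3/115)*(1/9945) = -18983/9331 - 693/115*1/9945 = -18983/9331 - 77/127075 = -2412983212/1185736825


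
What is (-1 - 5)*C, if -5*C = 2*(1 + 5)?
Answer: 72/5 ≈ 14.400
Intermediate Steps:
C = -12/5 (C = -2*(1 + 5)/5 = -2*6/5 = -⅕*12 = -12/5 ≈ -2.4000)
(-1 - 5)*C = (-1 - 5)*(-12/5) = -6*(-12/5) = 72/5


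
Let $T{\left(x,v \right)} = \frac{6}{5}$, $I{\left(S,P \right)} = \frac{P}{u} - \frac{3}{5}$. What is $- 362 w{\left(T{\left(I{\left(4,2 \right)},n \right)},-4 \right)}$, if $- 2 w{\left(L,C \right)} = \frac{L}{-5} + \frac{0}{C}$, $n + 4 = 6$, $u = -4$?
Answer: $- \frac{1086}{25} \approx -43.44$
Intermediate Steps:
$n = 2$ ($n = -4 + 6 = 2$)
$I{\left(S,P \right)} = - \frac{3}{5} - \frac{P}{4}$ ($I{\left(S,P \right)} = \frac{P}{-4} - \frac{3}{5} = P \left(- \frac{1}{4}\right) - \frac{3}{5} = - \frac{P}{4} - \frac{3}{5} = - \frac{3}{5} - \frac{P}{4}$)
$T{\left(x,v \right)} = \frac{6}{5}$ ($T{\left(x,v \right)} = 6 \cdot \frac{1}{5} = \frac{6}{5}$)
$w{\left(L,C \right)} = \frac{L}{10}$ ($w{\left(L,C \right)} = - \frac{\frac{L}{-5} + \frac{0}{C}}{2} = - \frac{L \left(- \frac{1}{5}\right) + 0}{2} = - \frac{- \frac{L}{5} + 0}{2} = - \frac{\left(- \frac{1}{5}\right) L}{2} = \frac{L}{10}$)
$- 362 w{\left(T{\left(I{\left(4,2 \right)},n \right)},-4 \right)} = - 362 \cdot \frac{1}{10} \cdot \frac{6}{5} = \left(-362\right) \frac{3}{25} = - \frac{1086}{25}$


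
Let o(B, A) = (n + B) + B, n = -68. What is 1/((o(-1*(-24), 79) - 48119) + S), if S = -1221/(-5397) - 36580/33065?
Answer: -11896787/572709899386 ≈ -2.0773e-5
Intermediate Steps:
o(B, A) = -68 + 2*B (o(B, A) = (-68 + B) + B = -68 + 2*B)
S = -10469993/11896787 (S = -1221*(-1/5397) - 36580*1/33065 = 407/1799 - 7316/6613 = -10469993/11896787 ≈ -0.88007)
1/((o(-1*(-24), 79) - 48119) + S) = 1/(((-68 + 2*(-1*(-24))) - 48119) - 10469993/11896787) = 1/(((-68 + 2*24) - 48119) - 10469993/11896787) = 1/(((-68 + 48) - 48119) - 10469993/11896787) = 1/((-20 - 48119) - 10469993/11896787) = 1/(-48139 - 10469993/11896787) = 1/(-572709899386/11896787) = -11896787/572709899386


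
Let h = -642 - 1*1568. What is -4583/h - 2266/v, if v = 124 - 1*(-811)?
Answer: -773/2210 ≈ -0.34977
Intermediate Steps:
v = 935 (v = 124 + 811 = 935)
h = -2210 (h = -642 - 1568 = -2210)
-4583/h - 2266/v = -4583/(-2210) - 2266/935 = -4583*(-1/2210) - 2266*1/935 = 4583/2210 - 206/85 = -773/2210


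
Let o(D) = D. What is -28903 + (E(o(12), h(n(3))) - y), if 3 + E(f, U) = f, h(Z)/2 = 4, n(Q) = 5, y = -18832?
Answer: -10062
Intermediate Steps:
h(Z) = 8 (h(Z) = 2*4 = 8)
E(f, U) = -3 + f
-28903 + (E(o(12), h(n(3))) - y) = -28903 + ((-3 + 12) - 1*(-18832)) = -28903 + (9 + 18832) = -28903 + 18841 = -10062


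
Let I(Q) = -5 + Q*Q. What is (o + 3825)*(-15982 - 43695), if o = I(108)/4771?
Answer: -1089745822918/4771 ≈ -2.2841e+8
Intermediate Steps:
I(Q) = -5 + Q**2
o = 11659/4771 (o = (-5 + 108**2)/4771 = (-5 + 11664)*(1/4771) = 11659*(1/4771) = 11659/4771 ≈ 2.4437)
(o + 3825)*(-15982 - 43695) = (11659/4771 + 3825)*(-15982 - 43695) = (18260734/4771)*(-59677) = -1089745822918/4771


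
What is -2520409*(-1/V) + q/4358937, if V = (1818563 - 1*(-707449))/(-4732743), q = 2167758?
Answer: -5777260898907271447/1223414129916 ≈ -4.7222e+6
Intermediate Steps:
V = -842004/1577581 (V = (1818563 + 707449)*(-1/4732743) = 2526012*(-1/4732743) = -842004/1577581 ≈ -0.53373)
-2520409*(-1/V) + q/4358937 = -2520409/((-1*(-842004/1577581))) + 2167758/4358937 = -2520409/842004/1577581 + 2167758*(1/4358937) = -2520409*1577581/842004 + 722586/1452979 = -3976149350629/842004 + 722586/1452979 = -5777260898907271447/1223414129916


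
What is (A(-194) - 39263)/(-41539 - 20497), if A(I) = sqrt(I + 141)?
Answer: 39263/62036 - I*sqrt(53)/62036 ≈ 0.63291 - 0.00011735*I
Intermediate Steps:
A(I) = sqrt(141 + I)
(A(-194) - 39263)/(-41539 - 20497) = (sqrt(141 - 194) - 39263)/(-41539 - 20497) = (sqrt(-53) - 39263)/(-62036) = (I*sqrt(53) - 39263)*(-1/62036) = (-39263 + I*sqrt(53))*(-1/62036) = 39263/62036 - I*sqrt(53)/62036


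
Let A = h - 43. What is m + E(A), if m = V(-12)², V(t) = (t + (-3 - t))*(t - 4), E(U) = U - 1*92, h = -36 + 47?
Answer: 2180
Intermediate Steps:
h = 11
A = -32 (A = 11 - 43 = -32)
E(U) = -92 + U (E(U) = U - 92 = -92 + U)
V(t) = 12 - 3*t (V(t) = -3*(-4 + t) = 12 - 3*t)
m = 2304 (m = (12 - 3*(-12))² = (12 + 36)² = 48² = 2304)
m + E(A) = 2304 + (-92 - 32) = 2304 - 124 = 2180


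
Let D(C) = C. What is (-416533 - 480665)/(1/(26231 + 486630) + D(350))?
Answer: -460137863478/179501351 ≈ -2563.4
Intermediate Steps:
(-416533 - 480665)/(1/(26231 + 486630) + D(350)) = (-416533 - 480665)/(1/(26231 + 486630) + 350) = -897198/(1/512861 + 350) = -897198/179501351/512861 = -897198*512861/179501351 = -460137863478/179501351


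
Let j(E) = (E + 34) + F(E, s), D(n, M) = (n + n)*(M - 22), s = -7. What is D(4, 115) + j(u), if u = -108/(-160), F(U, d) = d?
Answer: 30867/40 ≈ 771.67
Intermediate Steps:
u = 27/40 (u = -108*(-1/160) = 27/40 ≈ 0.67500)
D(n, M) = 2*n*(-22 + M) (D(n, M) = (2*n)*(-22 + M) = 2*n*(-22 + M))
j(E) = 27 + E (j(E) = (E + 34) - 7 = (34 + E) - 7 = 27 + E)
D(4, 115) + j(u) = 2*4*(-22 + 115) + (27 + 27/40) = 2*4*93 + 1107/40 = 744 + 1107/40 = 30867/40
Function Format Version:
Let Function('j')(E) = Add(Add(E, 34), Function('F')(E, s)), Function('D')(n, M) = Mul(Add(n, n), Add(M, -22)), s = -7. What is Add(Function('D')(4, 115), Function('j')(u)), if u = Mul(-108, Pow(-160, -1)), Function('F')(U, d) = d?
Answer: Rational(30867, 40) ≈ 771.67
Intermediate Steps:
u = Rational(27, 40) (u = Mul(-108, Rational(-1, 160)) = Rational(27, 40) ≈ 0.67500)
Function('D')(n, M) = Mul(2, n, Add(-22, M)) (Function('D')(n, M) = Mul(Mul(2, n), Add(-22, M)) = Mul(2, n, Add(-22, M)))
Function('j')(E) = Add(27, E) (Function('j')(E) = Add(Add(E, 34), -7) = Add(Add(34, E), -7) = Add(27, E))
Add(Function('D')(4, 115), Function('j')(u)) = Add(Mul(2, 4, Add(-22, 115)), Add(27, Rational(27, 40))) = Add(Mul(2, 4, 93), Rational(1107, 40)) = Add(744, Rational(1107, 40)) = Rational(30867, 40)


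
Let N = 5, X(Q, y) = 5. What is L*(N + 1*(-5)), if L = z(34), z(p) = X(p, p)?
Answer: 0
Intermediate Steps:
z(p) = 5
L = 5
L*(N + 1*(-5)) = 5*(5 + 1*(-5)) = 5*(5 - 5) = 5*0 = 0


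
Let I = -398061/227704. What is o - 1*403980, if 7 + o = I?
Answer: -91989853909/227704 ≈ -4.0399e+5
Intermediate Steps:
I = -398061/227704 (I = -398061*1/227704 = -398061/227704 ≈ -1.7482)
o = -1991989/227704 (o = -7 - 398061/227704 = -1991989/227704 ≈ -8.7482)
o - 1*403980 = -1991989/227704 - 1*403980 = -1991989/227704 - 403980 = -91989853909/227704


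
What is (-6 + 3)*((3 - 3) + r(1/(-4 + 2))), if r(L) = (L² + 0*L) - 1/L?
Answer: -27/4 ≈ -6.7500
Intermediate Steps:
r(L) = L² - 1/L (r(L) = (L² + 0) - 1/L = L² - 1/L)
(-6 + 3)*((3 - 3) + r(1/(-4 + 2))) = (-6 + 3)*((3 - 3) + (-1 + (1/(-4 + 2))³)/(1/(-4 + 2))) = -3*(0 + (-1 + (1/(-2))³)/(1/(-2))) = -3*(0 + (-1 + (-½)³)/(-½)) = -3*(0 - 2*(-1 - ⅛)) = -3*(0 - 2*(-9/8)) = -3*(0 + 9/4) = -3*9/4 = -27/4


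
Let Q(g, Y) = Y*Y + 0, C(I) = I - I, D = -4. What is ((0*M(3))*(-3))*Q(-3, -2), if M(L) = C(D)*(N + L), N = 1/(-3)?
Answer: 0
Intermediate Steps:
C(I) = 0
N = -⅓ ≈ -0.33333
M(L) = 0 (M(L) = 0*(-⅓ + L) = 0)
Q(g, Y) = Y² (Q(g, Y) = Y² + 0 = Y²)
((0*M(3))*(-3))*Q(-3, -2) = ((0*0)*(-3))*(-2)² = (0*(-3))*4 = 0*4 = 0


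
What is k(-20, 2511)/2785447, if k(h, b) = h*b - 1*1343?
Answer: -51563/2785447 ≈ -0.018512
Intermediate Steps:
k(h, b) = -1343 + b*h (k(h, b) = b*h - 1343 = -1343 + b*h)
k(-20, 2511)/2785447 = (-1343 + 2511*(-20))/2785447 = (-1343 - 50220)*(1/2785447) = -51563*1/2785447 = -51563/2785447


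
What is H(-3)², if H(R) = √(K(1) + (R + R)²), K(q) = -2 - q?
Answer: 33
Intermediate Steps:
H(R) = √(-3 + 4*R²) (H(R) = √((-2 - 1*1) + (R + R)²) = √((-2 - 1) + (2*R)²) = √(-3 + 4*R²))
H(-3)² = (√(-3 + 4*(-3)²))² = (√(-3 + 4*9))² = (√(-3 + 36))² = (√33)² = 33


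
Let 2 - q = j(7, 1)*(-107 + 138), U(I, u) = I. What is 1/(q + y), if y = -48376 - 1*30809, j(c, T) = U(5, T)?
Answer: -1/79338 ≈ -1.2604e-5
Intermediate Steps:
j(c, T) = 5
y = -79185 (y = -48376 - 30809 = -79185)
q = -153 (q = 2 - 5*(-107 + 138) = 2 - 5*31 = 2 - 1*155 = 2 - 155 = -153)
1/(q + y) = 1/(-153 - 79185) = 1/(-79338) = -1/79338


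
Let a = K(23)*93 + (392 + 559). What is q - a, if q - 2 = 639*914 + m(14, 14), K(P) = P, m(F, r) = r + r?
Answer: 580986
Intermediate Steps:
m(F, r) = 2*r
a = 3090 (a = 23*93 + (392 + 559) = 2139 + 951 = 3090)
q = 584076 (q = 2 + (639*914 + 2*14) = 2 + (584046 + 28) = 2 + 584074 = 584076)
q - a = 584076 - 1*3090 = 584076 - 3090 = 580986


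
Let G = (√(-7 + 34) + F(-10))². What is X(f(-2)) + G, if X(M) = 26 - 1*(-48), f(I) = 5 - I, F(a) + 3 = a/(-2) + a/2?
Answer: 110 - 18*√3 ≈ 78.823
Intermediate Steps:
F(a) = -3 (F(a) = -3 + (a/(-2) + a/2) = -3 + (a*(-½) + a*(½)) = -3 + (-a/2 + a/2) = -3 + 0 = -3)
X(M) = 74 (X(M) = 26 + 48 = 74)
G = (-3 + 3*√3)² (G = (√(-7 + 34) - 3)² = (√27 - 3)² = (3*√3 - 3)² = (-3 + 3*√3)² ≈ 4.8231)
X(f(-2)) + G = 74 + (36 - 18*√3) = 110 - 18*√3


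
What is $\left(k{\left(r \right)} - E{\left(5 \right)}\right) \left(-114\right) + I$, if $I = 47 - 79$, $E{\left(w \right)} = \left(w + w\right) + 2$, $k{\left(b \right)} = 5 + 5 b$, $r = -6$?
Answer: $4186$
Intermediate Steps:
$E{\left(w \right)} = 2 + 2 w$ ($E{\left(w \right)} = 2 w + 2 = 2 + 2 w$)
$I = -32$
$\left(k{\left(r \right)} - E{\left(5 \right)}\right) \left(-114\right) + I = \left(\left(5 + 5 \left(-6\right)\right) - \left(2 + 2 \cdot 5\right)\right) \left(-114\right) - 32 = \left(\left(5 - 30\right) - \left(2 + 10\right)\right) \left(-114\right) - 32 = \left(-25 - 12\right) \left(-114\right) - 32 = \left(-37\right) \left(-114\right) - 32 = 4218 - 32 = 4186$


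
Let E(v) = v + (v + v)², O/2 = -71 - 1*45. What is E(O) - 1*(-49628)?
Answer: 264692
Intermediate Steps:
O = -232 (O = 2*(-71 - 1*45) = 2*(-71 - 45) = 2*(-116) = -232)
E(v) = v + 4*v² (E(v) = v + (2*v)² = v + 4*v²)
E(O) - 1*(-49628) = -232*(1 + 4*(-232)) - 1*(-49628) = -232*(1 - 928) + 49628 = -232*(-927) + 49628 = 215064 + 49628 = 264692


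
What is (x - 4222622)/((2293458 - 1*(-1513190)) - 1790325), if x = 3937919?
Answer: -284703/2016323 ≈ -0.14120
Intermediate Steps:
(x - 4222622)/((2293458 - 1*(-1513190)) - 1790325) = (3937919 - 4222622)/((2293458 - 1*(-1513190)) - 1790325) = -284703/((2293458 + 1513190) - 1790325) = -284703/(3806648 - 1790325) = -284703/2016323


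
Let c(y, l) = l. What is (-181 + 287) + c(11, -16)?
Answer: 90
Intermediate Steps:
(-181 + 287) + c(11, -16) = (-181 + 287) - 16 = 106 - 16 = 90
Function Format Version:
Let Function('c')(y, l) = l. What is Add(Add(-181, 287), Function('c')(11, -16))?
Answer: 90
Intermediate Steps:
Add(Add(-181, 287), Function('c')(11, -16)) = Add(Add(-181, 287), -16) = Add(106, -16) = 90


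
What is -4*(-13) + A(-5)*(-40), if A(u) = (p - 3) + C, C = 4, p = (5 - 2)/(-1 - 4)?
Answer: 36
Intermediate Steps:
p = -3/5 (p = 3/(-5) = 3*(-1/5) = -3/5 ≈ -0.60000)
A(u) = 2/5 (A(u) = (-3/5 - 3) + 4 = -18/5 + 4 = 2/5)
-4*(-13) + A(-5)*(-40) = -4*(-13) + (2/5)*(-40) = 52 - 16 = 36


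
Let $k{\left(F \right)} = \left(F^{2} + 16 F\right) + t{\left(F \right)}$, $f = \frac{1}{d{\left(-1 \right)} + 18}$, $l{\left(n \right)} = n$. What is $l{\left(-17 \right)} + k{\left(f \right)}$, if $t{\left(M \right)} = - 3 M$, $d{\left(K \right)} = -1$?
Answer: $- \frac{4691}{289} \approx -16.232$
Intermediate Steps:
$f = \frac{1}{17}$ ($f = \frac{1}{-1 + 18} = \frac{1}{17} \approx 0.058824$)
$k{\left(F \right)} = F^{2} + 13 F$ ($k{\left(F \right)} = \left(F^{2} + 16 F\right) - 3 F = F^{2} + 13 F$)
$l{\left(-17 \right)} + k{\left(f \right)} = -17 + \frac{13 + \frac{1}{17}}{17} = -17 + \frac{1}{17} \cdot \frac{222}{17} = -17 + \frac{222}{289} = - \frac{4691}{289}$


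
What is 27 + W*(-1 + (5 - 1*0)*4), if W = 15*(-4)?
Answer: -1113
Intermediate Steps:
W = -60
27 + W*(-1 + (5 - 1*0)*4) = 27 - 60*(-1 + (5 - 1*0)*4) = 27 - 60*(-1 + (5 + 0)*4) = 27 - 60*(-1 + 5*4) = 27 - 60*(-1 + 20) = 27 - 60*19 = 27 - 1140 = -1113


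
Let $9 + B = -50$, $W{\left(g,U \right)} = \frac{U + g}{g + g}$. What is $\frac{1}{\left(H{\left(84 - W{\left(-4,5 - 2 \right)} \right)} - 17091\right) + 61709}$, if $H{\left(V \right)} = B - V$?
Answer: $\frac{8}{355801} \approx 2.2484 \cdot 10^{-5}$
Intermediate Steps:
$W{\left(g,U \right)} = \frac{U + g}{2 g}$
$B = -59$ ($B = -9 - 50 = -59$)
$H{\left(V \right)} = -59 - V$
$\frac{1}{\left(H{\left(84 - W{\left(-4,5 - 2 \right)} \right)} - 17091\right) + 61709} = \frac{1}{\left(\left(-59 - \left(84 - \frac{\left(5 - 2\right) - 4}{2 \left(-4\right)}\right)\right) - 17091\right) + 61709} = \frac{1}{\left(\left(-59 - \left(84 - \frac{1}{2} \left(- \frac{1}{4}\right) \left(\left(5 - 2\right) - 4\right)\right)\right) - 17091\right) + 61709} = \frac{1}{\left(\left(-59 - \left(84 - \frac{1}{2} \left(- \frac{1}{4}\right) \left(3 - 4\right)\right)\right) - 17091\right) + 61709} = \frac{1}{\left(\left(-59 - \left(84 - \frac{1}{2} \left(- \frac{1}{4}\right) \left(-1\right)\right)\right) - 17091\right) + 61709} = \frac{1}{\left(\left(-59 - \left(84 - \frac{1}{8}\right)\right) - 17091\right) + 61709} = \frac{1}{\left(\left(-59 - \frac{671}{8}\right) - 17091\right) + 61709} = \frac{1}{\left(- \frac{1143}{8} - 17091\right) + 61709} = \frac{1}{- \frac{137871}{8} + 61709} = \frac{1}{\frac{355801}{8}} = \frac{8}{355801}$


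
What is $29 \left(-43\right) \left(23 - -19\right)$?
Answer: $-52374$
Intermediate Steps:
$29 \left(-43\right) \left(23 - -19\right) = - 1247 \left(23 + 19\right) = \left(-1247\right) 42 = -52374$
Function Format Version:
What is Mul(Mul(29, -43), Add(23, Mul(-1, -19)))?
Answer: -52374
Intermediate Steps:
Mul(Mul(29, -43), Add(23, Mul(-1, -19))) = Mul(-1247, Add(23, 19)) = Mul(-1247, 42) = -52374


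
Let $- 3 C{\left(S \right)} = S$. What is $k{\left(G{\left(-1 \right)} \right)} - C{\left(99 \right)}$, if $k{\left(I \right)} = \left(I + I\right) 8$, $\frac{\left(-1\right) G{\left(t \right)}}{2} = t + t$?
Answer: $97$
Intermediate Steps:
$G{\left(t \right)} = - 4 t$ ($G{\left(t \right)} = - 2 \left(t + t\right) = - 2 \cdot 2 t = - 4 t$)
$C{\left(S \right)} = - \frac{S}{3}$
$k{\left(I \right)} = 16 I$ ($k{\left(I \right)} = 2 I 8 = 16 I$)
$k{\left(G{\left(-1 \right)} \right)} - C{\left(99 \right)} = 16 \left(\left(-4\right) \left(-1\right)\right) - \left(- \frac{1}{3}\right) 99 = 16 \cdot 4 - -33 = 64 + 33 = 97$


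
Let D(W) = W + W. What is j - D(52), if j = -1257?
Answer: -1361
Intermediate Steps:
D(W) = 2*W
j - D(52) = -1257 - 2*52 = -1257 - 1*104 = -1257 - 104 = -1361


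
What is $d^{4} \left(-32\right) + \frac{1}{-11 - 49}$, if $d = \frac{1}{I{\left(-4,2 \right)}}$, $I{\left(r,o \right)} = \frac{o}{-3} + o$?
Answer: $- \frac{1217}{120} \approx -10.142$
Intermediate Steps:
$I{\left(r,o \right)} = \frac{2 o}{3}$ ($I{\left(r,o \right)} = - \frac{o}{3} + o = \frac{2 o}{3}$)
$d = \frac{3}{4}$ ($d = \frac{1}{\frac{2}{3} \cdot 2} = \frac{1}{\frac{4}{3}} = \frac{3}{4} \approx 0.75$)
$d^{4} \left(-32\right) + \frac{1}{-11 - 49} = \left(\frac{3}{4}\right)^{4} \left(-32\right) + \frac{1}{-11 - 49} = \frac{81}{256} \left(-32\right) + \frac{1}{-60} = - \frac{81}{8} - \frac{1}{60} = - \frac{1217}{120}$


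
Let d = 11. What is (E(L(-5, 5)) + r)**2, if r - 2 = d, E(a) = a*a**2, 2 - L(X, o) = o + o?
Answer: 249001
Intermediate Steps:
L(X, o) = 2 - 2*o (L(X, o) = 2 - (o + o) = 2 - 2*o)
E(a) = a**3
r = 13 (r = 2 + 11 = 13)
(E(L(-5, 5)) + r)**2 = ((2 - 2*5)**3 + 13)**2 = ((2 - 10)**3 + 13)**2 = ((-8)**3 + 13)**2 = (-512 + 13)**2 = (-499)**2 = 249001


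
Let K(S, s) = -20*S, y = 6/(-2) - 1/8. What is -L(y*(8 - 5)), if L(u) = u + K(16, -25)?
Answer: 2635/8 ≈ 329.38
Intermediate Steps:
y = -25/8 (y = 6*(-½) - 1*⅛ = -3 - ⅛ = -25/8 ≈ -3.1250)
L(u) = -320 + u (L(u) = u - 20*16 = u - 320 = -320 + u)
-L(y*(8 - 5)) = -(-320 - 25*(8 - 5)/8) = -(-320 - 25/8*3) = -(-320 - 75/8) = -1*(-2635/8) = 2635/8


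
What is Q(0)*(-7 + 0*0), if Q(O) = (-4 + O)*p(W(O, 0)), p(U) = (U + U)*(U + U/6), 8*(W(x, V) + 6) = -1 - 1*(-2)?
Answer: 108241/48 ≈ 2255.0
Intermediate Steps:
W(x, V) = -47/8 (W(x, V) = -6 + (-1 - 1*(-2))/8 = -6 + (-1 + 2)/8 = -6 + (1/8)*1 = -6 + 1/8 = -47/8)
p(U) = 7*U**2/3 (p(U) = (2*U)*(U + U*(1/6)) = (2*U)*(U + U/6) = (2*U)*(7*U/6) = 7*U**2/3)
Q(O) = -15463/48 + 15463*O/192 (Q(O) = (-4 + O)*(7*(-47/8)**2/3) = (-4 + O)*((7/3)*(2209/64)) = (-4 + O)*(15463/192) = -15463/48 + 15463*O/192)
Q(0)*(-7 + 0*0) = (-15463/48 + (15463/192)*0)*(-7 + 0*0) = (-15463/48 + 0)*(-7 + 0) = -15463/48*(-7) = 108241/48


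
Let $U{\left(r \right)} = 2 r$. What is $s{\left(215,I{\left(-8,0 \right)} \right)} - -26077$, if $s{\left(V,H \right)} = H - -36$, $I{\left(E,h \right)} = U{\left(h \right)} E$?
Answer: $26113$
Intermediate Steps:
$I{\left(E,h \right)} = 2 E h$ ($I{\left(E,h \right)} = 2 h E = 2 E h$)
$s{\left(V,H \right)} = 36 + H$ ($s{\left(V,H \right)} = H + 36 = 36 + H$)
$s{\left(215,I{\left(-8,0 \right)} \right)} - -26077 = \left(36 + 2 \left(-8\right) 0\right) - -26077 = \left(36 + 0\right) + 26077 = 36 + 26077 = 26113$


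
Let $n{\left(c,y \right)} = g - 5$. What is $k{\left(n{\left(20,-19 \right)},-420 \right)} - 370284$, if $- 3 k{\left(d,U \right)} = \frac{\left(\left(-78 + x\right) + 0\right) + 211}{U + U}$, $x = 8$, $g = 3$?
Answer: $- \frac{311038513}{840} \approx -3.7028 \cdot 10^{5}$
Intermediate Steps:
$n{\left(c,y \right)} = -2$ ($n{\left(c,y \right)} = 3 - 5 = -2$)
$k{\left(d,U \right)} = - \frac{47}{2 U}$ ($k{\left(d,U \right)} = - \frac{\left(\left(\left(-78 + 8\right) + 0\right) + 211\right) \frac{1}{U + U}}{3} = - \frac{\left(\left(-70 + 0\right) + 211\right) \frac{1}{2 U}}{3} = - \frac{\left(-70 + 211\right) \frac{1}{2 U}}{3} = - \frac{141 \frac{1}{2 U}}{3} = - \frac{\frac{141}{2} \frac{1}{U}}{3} = - \frac{47}{2 U}$)
$k{\left(n{\left(20,-19 \right)},-420 \right)} - 370284 = - \frac{47}{2 \left(-420\right)} - 370284 = \left(- \frac{47}{2}\right) \left(- \frac{1}{420}\right) - 370284 = \frac{47}{840} - 370284 = - \frac{311038513}{840}$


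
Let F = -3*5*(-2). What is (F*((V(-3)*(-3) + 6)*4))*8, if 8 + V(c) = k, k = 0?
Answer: 28800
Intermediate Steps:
V(c) = -8 (V(c) = -8 + 0 = -8)
F = 30 (F = -15*(-2) = 30)
(F*((V(-3)*(-3) + 6)*4))*8 = (30*((-8*(-3) + 6)*4))*8 = (30*((24 + 6)*4))*8 = (30*(30*4))*8 = (30*120)*8 = 3600*8 = 28800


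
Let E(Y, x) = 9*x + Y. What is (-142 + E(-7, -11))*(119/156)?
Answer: -7378/39 ≈ -189.18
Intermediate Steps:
E(Y, x) = Y + 9*x
(-142 + E(-7, -11))*(119/156) = (-142 + (-7 + 9*(-11)))*(119/156) = (-142 + (-7 - 99))*(119*(1/156)) = (-142 - 106)*(119/156) = -248*119/156 = -7378/39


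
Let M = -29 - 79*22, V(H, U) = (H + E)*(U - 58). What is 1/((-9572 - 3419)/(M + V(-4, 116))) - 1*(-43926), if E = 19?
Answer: 570643563/12991 ≈ 43926.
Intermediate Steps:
V(H, U) = (-58 + U)*(19 + H) (V(H, U) = (H + 19)*(U - 58) = (19 + H)*(-58 + U) = (-58 + U)*(19 + H))
M = -1767 (M = -29 - 1738 = -1767)
1/((-9572 - 3419)/(M + V(-4, 116))) - 1*(-43926) = 1/((-9572 - 3419)/(-1767 + (-1102 - 58*(-4) + 19*116 - 4*116))) - 1*(-43926) = 1/(-12991/(-1767 + (-1102 + 232 + 2204 - 464))) + 43926 = 1/(-12991/(-1767 + 870)) + 43926 = 1/(-12991/(-897)) + 43926 = 1/(-12991*(-1/897)) + 43926 = 1/(12991/897) + 43926 = 897/12991 + 43926 = 570643563/12991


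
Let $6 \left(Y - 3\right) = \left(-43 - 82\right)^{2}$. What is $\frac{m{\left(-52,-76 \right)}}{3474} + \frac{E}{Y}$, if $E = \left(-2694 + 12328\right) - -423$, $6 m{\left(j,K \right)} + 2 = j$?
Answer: $\frac{23276369}{6038198} \approx 3.8549$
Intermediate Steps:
$m{\left(j,K \right)} = - \frac{1}{3} + \frac{j}{6}$
$E = 10057$ ($E = 9634 + 423 = 10057$)
$Y = \frac{15643}{6}$ ($Y = 3 + \frac{\left(-43 - 82\right)^{2}}{6} = 3 + \frac{\left(-125\right)^{2}}{6} = 3 + \frac{1}{6} \cdot 15625 = 3 + \frac{15625}{6} = \frac{15643}{6} \approx 2607.2$)
$\frac{m{\left(-52,-76 \right)}}{3474} + \frac{E}{Y} = \frac{- \frac{1}{3} + \frac{1}{6} \left(-52\right)}{3474} + \frac{10057}{\frac{15643}{6}} = \left(- \frac{1}{3} - \frac{26}{3}\right) \frac{1}{3474} + 10057 \cdot \frac{6}{15643} = \left(-9\right) \frac{1}{3474} + \frac{60342}{15643} = - \frac{1}{386} + \frac{60342}{15643} = \frac{23276369}{6038198}$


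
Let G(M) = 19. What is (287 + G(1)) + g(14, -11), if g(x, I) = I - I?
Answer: 306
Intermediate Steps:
g(x, I) = 0
(287 + G(1)) + g(14, -11) = (287 + 19) + 0 = 306 + 0 = 306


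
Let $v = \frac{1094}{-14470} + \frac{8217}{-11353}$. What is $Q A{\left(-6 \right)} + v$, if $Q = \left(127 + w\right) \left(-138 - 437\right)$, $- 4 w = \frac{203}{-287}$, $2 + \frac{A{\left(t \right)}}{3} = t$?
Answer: $\frac{5910441344237224}{3367697155} \approx 1.755 \cdot 10^{6}$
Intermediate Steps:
$A{\left(t \right)} = -6 + 3 t$
$v = - \frac{65660086}{82138955}$ ($v = 1094 \left(- \frac{1}{14470}\right) + 8217 \left(- \frac{1}{11353}\right) = - \frac{547}{7235} - \frac{8217}{11353} = - \frac{65660086}{82138955} \approx -0.79938$)
$w = \frac{29}{164}$ ($w = - \frac{203 \frac{1}{-287}}{4} = - \frac{203 \left(- \frac{1}{287}\right)}{4} = \left(- \frac{1}{4}\right) \left(- \frac{29}{41}\right) = \frac{29}{164} \approx 0.17683$)
$Q = - \frac{11992775}{164}$ ($Q = \left(127 + \frac{29}{164}\right) \left(-138 - 437\right) = \frac{20857}{164} \left(-575\right) = - \frac{11992775}{164} \approx -73127.0$)
$Q A{\left(-6 \right)} + v = - \frac{11992775 \left(-6 + 3 \left(-6\right)\right)}{164} - \frac{65660086}{82138955} = - \frac{11992775 \left(-6 - 18\right)}{164} - \frac{65660086}{82138955} = \left(- \frac{11992775}{164}\right) \left(-24\right) - \frac{65660086}{82138955} = \frac{71956650}{41} - \frac{65660086}{82138955} = \frac{5910441344237224}{3367697155}$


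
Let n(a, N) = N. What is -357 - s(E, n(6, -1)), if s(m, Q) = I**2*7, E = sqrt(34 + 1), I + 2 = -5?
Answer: -700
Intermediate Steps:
I = -7 (I = -2 - 5 = -7)
E = sqrt(35) ≈ 5.9161
s(m, Q) = 343 (s(m, Q) = (-7)**2*7 = 49*7 = 343)
-357 - s(E, n(6, -1)) = -357 - 1*343 = -357 - 343 = -700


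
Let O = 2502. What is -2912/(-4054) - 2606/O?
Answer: -819725/2535777 ≈ -0.32326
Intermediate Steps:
-2912/(-4054) - 2606/O = -2912/(-4054) - 2606/2502 = -2912*(-1/4054) - 2606*1/2502 = 1456/2027 - 1303/1251 = -819725/2535777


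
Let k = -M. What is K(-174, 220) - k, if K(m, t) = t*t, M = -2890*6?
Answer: 31060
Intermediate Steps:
M = -17340
k = 17340 (k = -1*(-17340) = 17340)
K(m, t) = t**2
K(-174, 220) - k = 220**2 - 1*17340 = 48400 - 17340 = 31060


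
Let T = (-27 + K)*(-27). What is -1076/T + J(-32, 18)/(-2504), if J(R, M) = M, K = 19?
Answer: -168637/33804 ≈ -4.9887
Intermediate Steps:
T = 216 (T = (-27 + 19)*(-27) = -8*(-27) = 216)
-1076/T + J(-32, 18)/(-2504) = -1076/216 + 18/(-2504) = -1076*1/216 + 18*(-1/2504) = -269/54 - 9/1252 = -168637/33804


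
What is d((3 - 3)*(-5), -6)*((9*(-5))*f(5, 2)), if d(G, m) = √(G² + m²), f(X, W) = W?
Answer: -540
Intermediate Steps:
d((3 - 3)*(-5), -6)*((9*(-5))*f(5, 2)) = √(((3 - 3)*(-5))² + (-6)²)*((9*(-5))*2) = √((0*(-5))² + 36)*(-45*2) = √(0² + 36)*(-90) = √(0 + 36)*(-90) = √36*(-90) = 6*(-90) = -540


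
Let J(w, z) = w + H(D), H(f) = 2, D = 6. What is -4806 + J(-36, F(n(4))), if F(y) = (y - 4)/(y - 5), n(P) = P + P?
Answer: -4840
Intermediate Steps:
n(P) = 2*P
F(y) = (-4 + y)/(-5 + y)
J(w, z) = 2 + w (J(w, z) = w + 2 = 2 + w)
-4806 + J(-36, F(n(4))) = -4806 + (2 - 36) = -4806 - 34 = -4840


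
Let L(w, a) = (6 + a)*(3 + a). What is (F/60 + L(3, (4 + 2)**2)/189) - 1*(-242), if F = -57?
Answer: 14983/60 ≈ 249.72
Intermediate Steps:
L(w, a) = (3 + a)*(6 + a)
(F/60 + L(3, (4 + 2)**2)/189) - 1*(-242) = (-57/60 + (18 + ((4 + 2)**2)**2 + 9*(4 + 2)**2)/189) - 1*(-242) = (-57*1/60 + (18 + (6**2)**2 + 9*6**2)*(1/189)) + 242 = (-19/20 + (18 + 36**2 + 9*36)*(1/189)) + 242 = (-19/20 + (18 + 1296 + 324)*(1/189)) + 242 = (-19/20 + 1638*(1/189)) + 242 = (-19/20 + 26/3) + 242 = 463/60 + 242 = 14983/60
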